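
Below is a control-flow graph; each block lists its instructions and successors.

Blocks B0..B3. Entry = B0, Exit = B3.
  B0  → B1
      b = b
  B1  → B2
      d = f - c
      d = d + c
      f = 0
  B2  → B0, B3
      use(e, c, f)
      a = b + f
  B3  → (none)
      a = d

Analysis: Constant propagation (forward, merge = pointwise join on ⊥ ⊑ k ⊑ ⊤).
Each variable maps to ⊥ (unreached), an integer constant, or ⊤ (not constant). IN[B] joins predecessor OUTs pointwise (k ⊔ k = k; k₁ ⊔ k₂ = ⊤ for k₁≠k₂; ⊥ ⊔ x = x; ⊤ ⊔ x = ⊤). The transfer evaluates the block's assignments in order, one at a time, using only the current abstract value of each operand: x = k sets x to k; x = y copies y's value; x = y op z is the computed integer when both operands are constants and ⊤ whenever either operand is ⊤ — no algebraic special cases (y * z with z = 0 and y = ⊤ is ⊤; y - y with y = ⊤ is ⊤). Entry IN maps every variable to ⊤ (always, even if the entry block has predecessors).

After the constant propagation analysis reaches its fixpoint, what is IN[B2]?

Answer: {a: ⊤, b: ⊤, c: ⊤, d: ⊤, e: ⊤, f: 0}

Trace:
Converged values:
  B0: | IN=(all ⊤) | OUT=(all ⊤)
  B1: | IN=(all ⊤) | OUT={f:0; rest ⊤}
  B2: | IN={f:0; rest ⊤} | OUT={f:0; rest ⊤}
  B3: | IN={f:0; rest ⊤} | OUT={f:0; rest ⊤}

Merge at B2: IN[B2] = OUT[B1] = {a: ⊤, b: ⊤, c: ⊤, d: ⊤, e: ⊤, f: 0}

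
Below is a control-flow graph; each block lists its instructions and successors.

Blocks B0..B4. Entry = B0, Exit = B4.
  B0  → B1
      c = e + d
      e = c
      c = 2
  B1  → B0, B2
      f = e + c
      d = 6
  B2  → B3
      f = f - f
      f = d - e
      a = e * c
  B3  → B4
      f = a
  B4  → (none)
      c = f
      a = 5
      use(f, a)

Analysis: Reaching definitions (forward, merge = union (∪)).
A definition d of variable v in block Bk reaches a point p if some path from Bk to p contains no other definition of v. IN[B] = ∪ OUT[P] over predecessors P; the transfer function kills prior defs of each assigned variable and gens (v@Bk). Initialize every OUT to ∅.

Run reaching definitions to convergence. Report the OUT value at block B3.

Converged values:
  B0: | IN={c@B0, d@B1, e@B0, f@B1} | OUT={c@B0, d@B1, e@B0, f@B1}
  B1: | IN={c@B0, d@B1, e@B0, f@B1} | OUT={c@B0, d@B1, e@B0, f@B1}
  B2: | IN={c@B0, d@B1, e@B0, f@B1} | OUT={a@B2, c@B0, d@B1, e@B0, f@B2}
  B3: | IN={a@B2, c@B0, d@B1, e@B0, f@B2} | OUT={a@B2, c@B0, d@B1, e@B0, f@B3}
  B4: | IN={a@B2, c@B0, d@B1, e@B0, f@B3} | OUT={a@B4, c@B4, d@B1, e@B0, f@B3}

Merge at B3: IN[B3] = OUT[B2] = {a@B2, c@B0, d@B1, e@B0, f@B2}
Applying B3's transfer function to that IN value gives OUT[B3] (row B3 above).

Answer: {a@B2, c@B0, d@B1, e@B0, f@B3}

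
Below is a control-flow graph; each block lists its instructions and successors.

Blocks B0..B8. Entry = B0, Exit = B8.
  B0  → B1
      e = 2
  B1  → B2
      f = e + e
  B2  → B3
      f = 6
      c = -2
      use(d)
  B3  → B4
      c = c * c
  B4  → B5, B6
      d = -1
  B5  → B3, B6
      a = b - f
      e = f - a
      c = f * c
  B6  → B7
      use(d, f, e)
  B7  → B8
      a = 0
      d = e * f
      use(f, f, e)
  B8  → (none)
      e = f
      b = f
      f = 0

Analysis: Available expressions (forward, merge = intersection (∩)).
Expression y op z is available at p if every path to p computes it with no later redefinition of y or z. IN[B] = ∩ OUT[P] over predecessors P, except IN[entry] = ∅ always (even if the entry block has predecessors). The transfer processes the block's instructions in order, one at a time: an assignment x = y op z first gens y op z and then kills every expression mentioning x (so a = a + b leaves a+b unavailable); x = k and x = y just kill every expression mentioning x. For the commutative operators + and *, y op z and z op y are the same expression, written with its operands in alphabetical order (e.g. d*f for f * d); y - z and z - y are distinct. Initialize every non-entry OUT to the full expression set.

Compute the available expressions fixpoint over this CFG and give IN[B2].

Fixpoint table:
  B0:   IN={}   OUT={}
  B1:   IN={}   OUT={e+e}
  B2:   IN={e+e}   OUT={e+e}
  B3:   IN={}   OUT={}
  B4:   IN={}   OUT={}
  B5:   IN={}   OUT={b-f, f-a}
  B6:   IN={}   OUT={}
  B7:   IN={}   OUT={e*f}
  B8:   IN={e*f}   OUT={}

Merge at B2: IN[B2] = OUT[B1] = {e+e}

Answer: {e+e}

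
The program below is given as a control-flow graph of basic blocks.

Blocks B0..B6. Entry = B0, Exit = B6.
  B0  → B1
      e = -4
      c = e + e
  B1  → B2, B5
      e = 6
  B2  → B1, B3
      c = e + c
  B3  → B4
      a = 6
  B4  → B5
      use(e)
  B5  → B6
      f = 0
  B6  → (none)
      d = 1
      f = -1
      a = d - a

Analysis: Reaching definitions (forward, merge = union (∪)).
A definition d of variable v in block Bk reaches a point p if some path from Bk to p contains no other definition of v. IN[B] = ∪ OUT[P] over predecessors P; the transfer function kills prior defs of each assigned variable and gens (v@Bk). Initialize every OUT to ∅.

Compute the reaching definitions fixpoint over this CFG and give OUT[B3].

Fixpoint table:
  B0:   IN={}   OUT={c@B0, e@B0}
  B1:   IN={c@B0, c@B2, e@B0, e@B1}   OUT={c@B0, c@B2, e@B1}
  B2:   IN={c@B0, c@B2, e@B1}   OUT={c@B2, e@B1}
  B3:   IN={c@B2, e@B1}   OUT={a@B3, c@B2, e@B1}
  B4:   IN={a@B3, c@B2, e@B1}   OUT={a@B3, c@B2, e@B1}
  B5:   IN={a@B3, c@B0, c@B2, e@B1}   OUT={a@B3, c@B0, c@B2, e@B1, f@B5}
  B6:   IN={a@B3, c@B0, c@B2, e@B1, f@B5}   OUT={a@B6, c@B0, c@B2, d@B6, e@B1, f@B6}

Merge at B3: IN[B3] = OUT[B2] = {c@B2, e@B1}
Applying B3's transfer function to that IN value gives OUT[B3] (row B3 above).

Answer: {a@B3, c@B2, e@B1}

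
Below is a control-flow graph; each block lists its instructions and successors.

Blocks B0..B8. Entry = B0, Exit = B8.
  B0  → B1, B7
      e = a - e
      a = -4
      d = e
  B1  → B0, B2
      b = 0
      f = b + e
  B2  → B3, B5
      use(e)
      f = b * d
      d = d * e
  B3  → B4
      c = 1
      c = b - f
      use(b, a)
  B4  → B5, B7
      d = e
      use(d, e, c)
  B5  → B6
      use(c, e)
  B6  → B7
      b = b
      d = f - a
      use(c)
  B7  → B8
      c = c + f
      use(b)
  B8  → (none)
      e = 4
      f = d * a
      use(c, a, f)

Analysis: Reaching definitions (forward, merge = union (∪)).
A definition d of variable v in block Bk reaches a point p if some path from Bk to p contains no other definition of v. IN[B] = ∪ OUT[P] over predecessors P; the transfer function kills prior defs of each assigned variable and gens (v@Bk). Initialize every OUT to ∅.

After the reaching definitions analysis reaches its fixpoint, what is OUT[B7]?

Answer: {a@B0, b@B1, b@B6, c@B7, d@B0, d@B4, d@B6, e@B0, f@B1, f@B2}

Derivation:
Fixpoint table:
  B0: | IN={a@B0, b@B1, d@B0, e@B0, f@B1} | OUT={a@B0, b@B1, d@B0, e@B0, f@B1}
  B1: | IN={a@B0, b@B1, d@B0, e@B0, f@B1} | OUT={a@B0, b@B1, d@B0, e@B0, f@B1}
  B2: | IN={a@B0, b@B1, d@B0, e@B0, f@B1} | OUT={a@B0, b@B1, d@B2, e@B0, f@B2}
  B3: | IN={a@B0, b@B1, d@B2, e@B0, f@B2} | OUT={a@B0, b@B1, c@B3, d@B2, e@B0, f@B2}
  B4: | IN={a@B0, b@B1, c@B3, d@B2, e@B0, f@B2} | OUT={a@B0, b@B1, c@B3, d@B4, e@B0, f@B2}
  B5: | IN={a@B0, b@B1, c@B3, d@B2, d@B4, e@B0, f@B2} | OUT={a@B0, b@B1, c@B3, d@B2, d@B4, e@B0, f@B2}
  B6: | IN={a@B0, b@B1, c@B3, d@B2, d@B4, e@B0, f@B2} | OUT={a@B0, b@B6, c@B3, d@B6, e@B0, f@B2}
  B7: | IN={a@B0, b@B1, b@B6, c@B3, d@B0, d@B4, d@B6, e@B0, f@B1, f@B2} | OUT={a@B0, b@B1, b@B6, c@B7, d@B0, d@B4, d@B6, e@B0, f@B1, f@B2}
  B8: | IN={a@B0, b@B1, b@B6, c@B7, d@B0, d@B4, d@B6, e@B0, f@B1, f@B2} | OUT={a@B0, b@B1, b@B6, c@B7, d@B0, d@B4, d@B6, e@B8, f@B8}

Merge at B7: IN[B7] = OUT[B0] ⊔ OUT[B4] ⊔ OUT[B6] = {a@B0, b@B1, b@B6, c@B3, d@B0, d@B4, d@B6, e@B0, f@B1, f@B2}
Applying B7's transfer function to that IN value gives OUT[B7] (row B7 above).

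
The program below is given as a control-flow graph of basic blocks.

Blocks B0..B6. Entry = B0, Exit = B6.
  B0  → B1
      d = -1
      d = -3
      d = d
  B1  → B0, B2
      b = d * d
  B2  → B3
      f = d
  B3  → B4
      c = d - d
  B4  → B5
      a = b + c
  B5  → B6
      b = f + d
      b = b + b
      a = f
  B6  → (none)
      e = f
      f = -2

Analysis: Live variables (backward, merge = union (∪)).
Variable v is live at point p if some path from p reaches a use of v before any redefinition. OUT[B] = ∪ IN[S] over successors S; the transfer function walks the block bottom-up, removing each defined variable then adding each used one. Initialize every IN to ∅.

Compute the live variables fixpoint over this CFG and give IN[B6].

Answer: {f}

Derivation:
Converged values:
  B0:   IN={}   OUT={d}
  B1:   IN={d}   OUT={b, d}
  B2:   IN={b, d}   OUT={b, d, f}
  B3:   IN={b, d, f}   OUT={b, c, d, f}
  B4:   IN={b, c, d, f}   OUT={d, f}
  B5:   IN={d, f}   OUT={f}
  B6:   IN={f}   OUT={}

B6 is the boundary node: OUT[B6] = {}
Applying B6's transfer function to that OUT value gives IN[B6] (row B6 above).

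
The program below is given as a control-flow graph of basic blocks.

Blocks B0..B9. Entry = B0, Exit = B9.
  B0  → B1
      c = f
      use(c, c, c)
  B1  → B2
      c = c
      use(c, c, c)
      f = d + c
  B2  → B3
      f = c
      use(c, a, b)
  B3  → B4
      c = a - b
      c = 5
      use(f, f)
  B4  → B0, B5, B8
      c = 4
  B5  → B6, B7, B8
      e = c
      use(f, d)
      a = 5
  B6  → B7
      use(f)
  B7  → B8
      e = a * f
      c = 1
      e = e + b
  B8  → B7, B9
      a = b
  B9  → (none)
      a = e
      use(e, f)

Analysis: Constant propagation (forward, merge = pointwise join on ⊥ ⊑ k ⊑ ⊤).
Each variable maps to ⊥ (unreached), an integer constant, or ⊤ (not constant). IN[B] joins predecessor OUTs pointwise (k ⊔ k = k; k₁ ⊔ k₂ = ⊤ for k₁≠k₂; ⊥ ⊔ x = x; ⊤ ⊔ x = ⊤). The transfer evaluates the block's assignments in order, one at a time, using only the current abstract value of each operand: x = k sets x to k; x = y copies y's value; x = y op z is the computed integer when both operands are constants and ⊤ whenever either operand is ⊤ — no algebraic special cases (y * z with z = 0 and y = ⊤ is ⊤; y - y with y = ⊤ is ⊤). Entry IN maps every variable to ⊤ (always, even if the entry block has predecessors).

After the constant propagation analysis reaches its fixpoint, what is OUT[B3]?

Per-block solution:
  B0:  IN=(all ⊤)  OUT=(all ⊤)
  B1:  IN=(all ⊤)  OUT=(all ⊤)
  B2:  IN=(all ⊤)  OUT=(all ⊤)
  B3:  IN=(all ⊤)  OUT={c:5; rest ⊤}
  B4:  IN={c:5; rest ⊤}  OUT={c:4; rest ⊤}
  B5:  IN={c:4; rest ⊤}  OUT={a:5, c:4, e:4; rest ⊤}
  B6:  IN={a:5, c:4, e:4; rest ⊤}  OUT={a:5, c:4, e:4; rest ⊤}
  B7:  IN=(all ⊤)  OUT={c:1; rest ⊤}
  B8:  IN=(all ⊤)  OUT=(all ⊤)
  B9:  IN=(all ⊤)  OUT=(all ⊤)

Merge at B3: IN[B3] = OUT[B2] = {a: ⊤, b: ⊤, c: ⊤, d: ⊤, e: ⊤, f: ⊤}
Applying B3's transfer function to that IN value gives OUT[B3] (row B3 above).

Answer: {a: ⊤, b: ⊤, c: 5, d: ⊤, e: ⊤, f: ⊤}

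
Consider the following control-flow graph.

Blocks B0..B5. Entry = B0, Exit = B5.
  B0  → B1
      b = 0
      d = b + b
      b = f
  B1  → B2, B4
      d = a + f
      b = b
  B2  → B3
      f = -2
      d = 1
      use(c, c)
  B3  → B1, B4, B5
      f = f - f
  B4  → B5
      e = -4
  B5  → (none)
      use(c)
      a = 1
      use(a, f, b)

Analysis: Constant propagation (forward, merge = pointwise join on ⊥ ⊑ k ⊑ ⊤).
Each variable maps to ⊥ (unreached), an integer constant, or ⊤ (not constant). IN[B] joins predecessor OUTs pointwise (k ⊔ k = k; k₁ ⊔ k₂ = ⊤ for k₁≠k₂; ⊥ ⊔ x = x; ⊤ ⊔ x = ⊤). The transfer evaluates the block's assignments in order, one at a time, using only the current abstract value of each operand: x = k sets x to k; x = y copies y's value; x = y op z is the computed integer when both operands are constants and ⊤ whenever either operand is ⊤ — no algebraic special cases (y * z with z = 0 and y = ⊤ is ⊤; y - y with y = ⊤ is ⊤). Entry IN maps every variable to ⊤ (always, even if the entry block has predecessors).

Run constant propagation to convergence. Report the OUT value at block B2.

Answer: {a: ⊤, b: ⊤, c: ⊤, d: 1, e: ⊤, f: -2}

Derivation:
Fixpoint table:
  B0:  IN=(all ⊤)  OUT={d:0; rest ⊤}
  B1:  IN=(all ⊤)  OUT=(all ⊤)
  B2:  IN=(all ⊤)  OUT={d:1, f:-2; rest ⊤}
  B3:  IN={d:1, f:-2; rest ⊤}  OUT={d:1, f:0; rest ⊤}
  B4:  IN=(all ⊤)  OUT={e:-4; rest ⊤}
  B5:  IN=(all ⊤)  OUT={a:1; rest ⊤}

Merge at B2: IN[B2] = OUT[B1] = {a: ⊤, b: ⊤, c: ⊤, d: ⊤, e: ⊤, f: ⊤}
Applying B2's transfer function to that IN value gives OUT[B2] (row B2 above).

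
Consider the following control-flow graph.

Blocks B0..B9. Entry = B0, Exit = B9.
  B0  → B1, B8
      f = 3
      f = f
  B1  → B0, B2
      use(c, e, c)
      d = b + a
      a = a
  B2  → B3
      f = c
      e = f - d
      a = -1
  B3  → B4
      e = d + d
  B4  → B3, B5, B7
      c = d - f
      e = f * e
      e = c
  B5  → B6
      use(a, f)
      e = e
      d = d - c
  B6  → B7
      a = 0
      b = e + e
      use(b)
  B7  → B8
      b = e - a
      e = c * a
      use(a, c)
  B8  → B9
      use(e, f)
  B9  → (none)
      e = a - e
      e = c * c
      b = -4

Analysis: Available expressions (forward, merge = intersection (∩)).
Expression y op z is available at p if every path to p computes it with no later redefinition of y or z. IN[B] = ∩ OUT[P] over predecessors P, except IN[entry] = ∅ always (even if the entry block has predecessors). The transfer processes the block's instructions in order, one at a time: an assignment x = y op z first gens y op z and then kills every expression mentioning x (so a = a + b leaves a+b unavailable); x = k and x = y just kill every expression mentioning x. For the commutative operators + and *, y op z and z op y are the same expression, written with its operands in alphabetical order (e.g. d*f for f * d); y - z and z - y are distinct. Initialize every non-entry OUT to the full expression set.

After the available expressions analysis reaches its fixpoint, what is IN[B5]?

Answer: {d+d, d-f, f-d}

Trace:
Fixpoint table:
  B0:  IN={}  OUT={}
  B1:  IN={}  OUT={}
  B2:  IN={}  OUT={f-d}
  B3:  IN={f-d}  OUT={d+d, f-d}
  B4:  IN={d+d, f-d}  OUT={d+d, d-f, f-d}
  B5:  IN={d+d, d-f, f-d}  OUT={}
  B6:  IN={}  OUT={e+e}
  B7:  IN={}  OUT={a*c}
  B8:  IN={}  OUT={}
  B9:  IN={}  OUT={c*c}

Merge at B5: IN[B5] = OUT[B4] = {d+d, d-f, f-d}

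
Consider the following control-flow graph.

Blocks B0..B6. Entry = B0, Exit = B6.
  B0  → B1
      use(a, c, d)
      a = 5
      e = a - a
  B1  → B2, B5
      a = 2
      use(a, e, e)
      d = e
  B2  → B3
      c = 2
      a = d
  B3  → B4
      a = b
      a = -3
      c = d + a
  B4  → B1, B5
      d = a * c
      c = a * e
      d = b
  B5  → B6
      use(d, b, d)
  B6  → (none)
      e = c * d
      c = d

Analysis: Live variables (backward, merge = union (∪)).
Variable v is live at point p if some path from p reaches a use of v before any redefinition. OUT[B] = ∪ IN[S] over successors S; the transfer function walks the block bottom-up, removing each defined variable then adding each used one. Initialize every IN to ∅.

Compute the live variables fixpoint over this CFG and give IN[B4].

Fixpoint table:
  B0:  IN={a, b, c, d}  OUT={b, c, e}
  B1:  IN={b, c, e}  OUT={b, c, d, e}
  B2:  IN={b, d, e}  OUT={b, d, e}
  B3:  IN={b, d, e}  OUT={a, b, c, e}
  B4:  IN={a, b, c, e}  OUT={b, c, d, e}
  B5:  IN={b, c, d}  OUT={c, d}
  B6:  IN={c, d}  OUT={}

Merge at B4: OUT[B4] = IN[B1] ⊔ IN[B5] = {b, c, d, e}
Applying B4's transfer function to that OUT value gives IN[B4] (row B4 above).

Answer: {a, b, c, e}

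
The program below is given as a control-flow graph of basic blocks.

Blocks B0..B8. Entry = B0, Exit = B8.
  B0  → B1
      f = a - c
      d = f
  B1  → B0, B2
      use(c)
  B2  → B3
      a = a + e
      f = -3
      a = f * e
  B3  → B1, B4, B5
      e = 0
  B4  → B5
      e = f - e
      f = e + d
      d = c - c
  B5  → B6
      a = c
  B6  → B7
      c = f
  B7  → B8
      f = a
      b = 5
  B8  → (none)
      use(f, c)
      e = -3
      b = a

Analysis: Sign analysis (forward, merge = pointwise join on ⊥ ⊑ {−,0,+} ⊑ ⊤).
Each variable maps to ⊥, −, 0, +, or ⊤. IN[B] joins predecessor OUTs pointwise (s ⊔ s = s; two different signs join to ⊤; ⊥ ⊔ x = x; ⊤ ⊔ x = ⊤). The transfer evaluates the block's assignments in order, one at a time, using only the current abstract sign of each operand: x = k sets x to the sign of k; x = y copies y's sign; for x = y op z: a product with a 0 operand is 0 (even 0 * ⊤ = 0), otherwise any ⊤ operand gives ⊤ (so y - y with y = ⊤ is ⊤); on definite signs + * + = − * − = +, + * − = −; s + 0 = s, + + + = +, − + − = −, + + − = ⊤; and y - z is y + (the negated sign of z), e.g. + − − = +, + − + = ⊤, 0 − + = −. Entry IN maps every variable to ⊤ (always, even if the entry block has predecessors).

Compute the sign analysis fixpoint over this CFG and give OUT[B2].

Converged values:
  B0:  IN=(all ⊤)  OUT=(all ⊤)
  B1:  IN=(all ⊤)  OUT=(all ⊤)
  B2:  IN=(all ⊤)  OUT={f:-; rest ⊤}
  B3:  IN={f:-; rest ⊤}  OUT={e:0, f:-; rest ⊤}
  B4:  IN={e:0, f:-; rest ⊤}  OUT={e:-; rest ⊤}
  B5:  IN=(all ⊤)  OUT=(all ⊤)
  B6:  IN=(all ⊤)  OUT=(all ⊤)
  B7:  IN=(all ⊤)  OUT={b:+; rest ⊤}
  B8:  IN={b:+; rest ⊤}  OUT={e:-; rest ⊤}

Merge at B2: IN[B2] = OUT[B1] = {a: ⊤, b: ⊤, c: ⊤, d: ⊤, e: ⊤, f: ⊤}
Applying B2's transfer function to that IN value gives OUT[B2] (row B2 above).

Answer: {a: ⊤, b: ⊤, c: ⊤, d: ⊤, e: ⊤, f: -}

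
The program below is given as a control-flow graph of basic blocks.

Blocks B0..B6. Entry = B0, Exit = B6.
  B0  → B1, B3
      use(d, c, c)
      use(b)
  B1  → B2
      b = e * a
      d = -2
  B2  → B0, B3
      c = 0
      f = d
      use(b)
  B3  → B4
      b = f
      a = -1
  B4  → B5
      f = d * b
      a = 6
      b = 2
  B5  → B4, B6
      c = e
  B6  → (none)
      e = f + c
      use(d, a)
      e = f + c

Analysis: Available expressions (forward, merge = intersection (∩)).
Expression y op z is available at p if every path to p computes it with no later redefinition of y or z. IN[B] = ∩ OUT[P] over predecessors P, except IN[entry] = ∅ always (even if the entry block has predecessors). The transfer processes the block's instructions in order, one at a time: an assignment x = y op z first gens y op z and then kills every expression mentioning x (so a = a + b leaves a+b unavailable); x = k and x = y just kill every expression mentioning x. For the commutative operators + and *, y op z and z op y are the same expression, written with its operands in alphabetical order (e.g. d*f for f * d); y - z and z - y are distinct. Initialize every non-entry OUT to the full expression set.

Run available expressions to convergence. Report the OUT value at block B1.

Answer: {a*e}

Trace:
Fixpoint table:
  B0: | IN={} | OUT={}
  B1: | IN={} | OUT={a*e}
  B2: | IN={a*e} | OUT={a*e}
  B3: | IN={} | OUT={}
  B4: | IN={} | OUT={}
  B5: | IN={} | OUT={}
  B6: | IN={} | OUT={c+f}

Merge at B1: IN[B1] = OUT[B0] = {}
Applying B1's transfer function to that IN value gives OUT[B1] (row B1 above).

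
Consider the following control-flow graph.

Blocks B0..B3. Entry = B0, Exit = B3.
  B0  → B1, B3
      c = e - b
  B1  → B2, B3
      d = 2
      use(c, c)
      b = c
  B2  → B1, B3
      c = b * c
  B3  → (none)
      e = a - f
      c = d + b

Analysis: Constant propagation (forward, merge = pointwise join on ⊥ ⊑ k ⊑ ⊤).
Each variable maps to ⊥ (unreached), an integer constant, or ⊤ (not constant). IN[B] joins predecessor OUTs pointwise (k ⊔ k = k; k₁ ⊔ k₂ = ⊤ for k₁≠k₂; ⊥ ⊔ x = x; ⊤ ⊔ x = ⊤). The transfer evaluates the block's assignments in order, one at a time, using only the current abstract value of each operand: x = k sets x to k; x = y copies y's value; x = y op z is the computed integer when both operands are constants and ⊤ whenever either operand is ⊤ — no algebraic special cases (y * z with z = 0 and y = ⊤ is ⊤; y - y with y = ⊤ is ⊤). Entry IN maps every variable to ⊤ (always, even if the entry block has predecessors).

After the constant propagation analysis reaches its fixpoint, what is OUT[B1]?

Per-block solution:
  B0: | IN=(all ⊤) | OUT=(all ⊤)
  B1: | IN=(all ⊤) | OUT={d:2; rest ⊤}
  B2: | IN={d:2; rest ⊤} | OUT={d:2; rest ⊤}
  B3: | IN=(all ⊤) | OUT=(all ⊤)

Merge at B1: IN[B1] = OUT[B0] ⊔ OUT[B2] = {a: ⊤, b: ⊤, c: ⊤, d: ⊤, e: ⊤, f: ⊤}
Applying B1's transfer function to that IN value gives OUT[B1] (row B1 above).

Answer: {a: ⊤, b: ⊤, c: ⊤, d: 2, e: ⊤, f: ⊤}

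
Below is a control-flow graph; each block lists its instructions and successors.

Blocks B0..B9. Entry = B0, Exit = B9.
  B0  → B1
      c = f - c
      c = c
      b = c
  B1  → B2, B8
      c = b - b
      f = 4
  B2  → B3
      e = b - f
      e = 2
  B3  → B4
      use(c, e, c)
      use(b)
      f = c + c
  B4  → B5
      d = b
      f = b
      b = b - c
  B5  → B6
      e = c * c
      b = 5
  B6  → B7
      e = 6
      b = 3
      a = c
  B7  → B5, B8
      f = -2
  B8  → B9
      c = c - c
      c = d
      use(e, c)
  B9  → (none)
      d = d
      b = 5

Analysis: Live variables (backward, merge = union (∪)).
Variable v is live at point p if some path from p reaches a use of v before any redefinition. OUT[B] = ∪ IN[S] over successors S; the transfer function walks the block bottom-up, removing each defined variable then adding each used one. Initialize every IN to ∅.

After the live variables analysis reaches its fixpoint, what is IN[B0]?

Converged values:
  B0:   IN={c, d, e, f}   OUT={b, d, e}
  B1:   IN={b, d, e}   OUT={b, c, d, e, f}
  B2:   IN={b, c, f}   OUT={b, c, e}
  B3:   IN={b, c, e}   OUT={b, c}
  B4:   IN={b, c}   OUT={c, d}
  B5:   IN={c, d}   OUT={c, d}
  B6:   IN={c, d}   OUT={c, d, e}
  B7:   IN={c, d, e}   OUT={c, d, e}
  B8:   IN={c, d, e}   OUT={d}
  B9:   IN={d}   OUT={}

Merge at B0: OUT[B0] = IN[B1] = {b, d, e}
Applying B0's transfer function to that OUT value gives IN[B0] (row B0 above).

Answer: {c, d, e, f}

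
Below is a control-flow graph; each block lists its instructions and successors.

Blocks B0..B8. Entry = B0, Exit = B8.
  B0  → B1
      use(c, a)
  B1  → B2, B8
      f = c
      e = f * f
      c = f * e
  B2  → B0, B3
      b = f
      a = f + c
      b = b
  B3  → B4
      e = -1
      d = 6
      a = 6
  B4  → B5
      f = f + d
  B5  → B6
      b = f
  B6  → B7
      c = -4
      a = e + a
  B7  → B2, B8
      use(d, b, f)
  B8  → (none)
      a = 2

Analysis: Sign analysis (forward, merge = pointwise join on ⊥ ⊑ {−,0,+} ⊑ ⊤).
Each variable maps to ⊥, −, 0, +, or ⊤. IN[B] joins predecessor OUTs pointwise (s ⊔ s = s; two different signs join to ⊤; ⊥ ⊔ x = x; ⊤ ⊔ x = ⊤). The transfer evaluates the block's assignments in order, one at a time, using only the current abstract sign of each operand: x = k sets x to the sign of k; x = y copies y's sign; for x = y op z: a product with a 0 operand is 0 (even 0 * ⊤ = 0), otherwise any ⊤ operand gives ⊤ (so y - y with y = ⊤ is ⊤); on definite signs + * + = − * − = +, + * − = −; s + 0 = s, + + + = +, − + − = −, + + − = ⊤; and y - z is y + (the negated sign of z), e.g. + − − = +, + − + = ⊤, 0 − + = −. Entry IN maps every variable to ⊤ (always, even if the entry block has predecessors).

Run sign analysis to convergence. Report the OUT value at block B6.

Answer: {a: ⊤, b: ⊤, c: -, d: +, e: -, f: ⊤}

Trace:
Converged values:
  B0:   IN=(all ⊤)   OUT=(all ⊤)
  B1:   IN=(all ⊤)   OUT=(all ⊤)
  B2:   IN=(all ⊤)   OUT=(all ⊤)
  B3:   IN=(all ⊤)   OUT={a:+, d:+, e:-; rest ⊤}
  B4:   IN={a:+, d:+, e:-; rest ⊤}   OUT={a:+, d:+, e:-; rest ⊤}
  B5:   IN={a:+, d:+, e:-; rest ⊤}   OUT={a:+, d:+, e:-; rest ⊤}
  B6:   IN={a:+, d:+, e:-; rest ⊤}   OUT={c:-, d:+, e:-; rest ⊤}
  B7:   IN={c:-, d:+, e:-; rest ⊤}   OUT={c:-, d:+, e:-; rest ⊤}
  B8:   IN=(all ⊤)   OUT={a:+; rest ⊤}

Merge at B6: IN[B6] = OUT[B5] = {a: +, b: ⊤, c: ⊤, d: +, e: -, f: ⊤}
Applying B6's transfer function to that IN value gives OUT[B6] (row B6 above).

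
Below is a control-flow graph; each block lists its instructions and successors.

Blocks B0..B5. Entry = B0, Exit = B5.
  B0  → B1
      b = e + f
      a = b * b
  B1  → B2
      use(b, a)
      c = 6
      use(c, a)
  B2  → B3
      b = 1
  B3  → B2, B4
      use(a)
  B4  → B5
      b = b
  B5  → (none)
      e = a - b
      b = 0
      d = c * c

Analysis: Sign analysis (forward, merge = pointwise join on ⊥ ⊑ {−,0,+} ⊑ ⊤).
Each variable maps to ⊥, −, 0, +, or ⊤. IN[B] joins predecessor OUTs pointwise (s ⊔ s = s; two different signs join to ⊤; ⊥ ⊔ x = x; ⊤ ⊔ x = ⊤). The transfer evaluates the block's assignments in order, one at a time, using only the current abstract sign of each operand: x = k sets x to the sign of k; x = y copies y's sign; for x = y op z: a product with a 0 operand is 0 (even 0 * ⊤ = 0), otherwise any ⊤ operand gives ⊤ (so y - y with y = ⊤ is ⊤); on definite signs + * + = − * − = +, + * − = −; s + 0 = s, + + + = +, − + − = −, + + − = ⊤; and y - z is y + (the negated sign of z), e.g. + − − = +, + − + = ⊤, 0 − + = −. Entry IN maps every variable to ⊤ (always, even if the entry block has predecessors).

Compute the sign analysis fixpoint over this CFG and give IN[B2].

Answer: {a: ⊤, b: ⊤, c: +, d: ⊤, e: ⊤, f: ⊤}

Trace:
Per-block solution:
  B0:   IN=(all ⊤)   OUT=(all ⊤)
  B1:   IN=(all ⊤)   OUT={c:+; rest ⊤}
  B2:   IN={c:+; rest ⊤}   OUT={b:+, c:+; rest ⊤}
  B3:   IN={b:+, c:+; rest ⊤}   OUT={b:+, c:+; rest ⊤}
  B4:   IN={b:+, c:+; rest ⊤}   OUT={b:+, c:+; rest ⊤}
  B5:   IN={b:+, c:+; rest ⊤}   OUT={b:0, c:+, d:+; rest ⊤}

Merge at B2: IN[B2] = OUT[B1] ⊔ OUT[B3] = {a: ⊤, b: ⊤, c: +, d: ⊤, e: ⊤, f: ⊤}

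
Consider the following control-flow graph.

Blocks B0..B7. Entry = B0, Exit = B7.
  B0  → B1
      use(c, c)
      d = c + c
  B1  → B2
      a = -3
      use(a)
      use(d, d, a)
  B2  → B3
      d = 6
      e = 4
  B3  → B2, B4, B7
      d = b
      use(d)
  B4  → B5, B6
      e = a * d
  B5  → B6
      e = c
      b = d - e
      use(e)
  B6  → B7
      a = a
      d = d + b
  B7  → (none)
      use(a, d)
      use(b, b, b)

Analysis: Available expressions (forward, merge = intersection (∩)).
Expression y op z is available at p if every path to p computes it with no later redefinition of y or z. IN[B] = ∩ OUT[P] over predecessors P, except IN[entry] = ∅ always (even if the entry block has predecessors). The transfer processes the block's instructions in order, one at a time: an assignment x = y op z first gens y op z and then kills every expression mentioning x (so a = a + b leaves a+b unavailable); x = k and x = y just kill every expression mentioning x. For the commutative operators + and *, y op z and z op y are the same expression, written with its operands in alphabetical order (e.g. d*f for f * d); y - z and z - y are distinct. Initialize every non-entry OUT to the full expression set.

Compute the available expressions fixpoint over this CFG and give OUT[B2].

Fixpoint table:
  B0: | IN={} | OUT={c+c}
  B1: | IN={c+c} | OUT={c+c}
  B2: | IN={c+c} | OUT={c+c}
  B3: | IN={c+c} | OUT={c+c}
  B4: | IN={c+c} | OUT={a*d, c+c}
  B5: | IN={a*d, c+c} | OUT={a*d, c+c, d-e}
  B6: | IN={a*d, c+c} | OUT={c+c}
  B7: | IN={c+c} | OUT={c+c}

Merge at B2: IN[B2] = OUT[B1] ∩ OUT[B3] = {c+c}
Applying B2's transfer function to that IN value gives OUT[B2] (row B2 above).

Answer: {c+c}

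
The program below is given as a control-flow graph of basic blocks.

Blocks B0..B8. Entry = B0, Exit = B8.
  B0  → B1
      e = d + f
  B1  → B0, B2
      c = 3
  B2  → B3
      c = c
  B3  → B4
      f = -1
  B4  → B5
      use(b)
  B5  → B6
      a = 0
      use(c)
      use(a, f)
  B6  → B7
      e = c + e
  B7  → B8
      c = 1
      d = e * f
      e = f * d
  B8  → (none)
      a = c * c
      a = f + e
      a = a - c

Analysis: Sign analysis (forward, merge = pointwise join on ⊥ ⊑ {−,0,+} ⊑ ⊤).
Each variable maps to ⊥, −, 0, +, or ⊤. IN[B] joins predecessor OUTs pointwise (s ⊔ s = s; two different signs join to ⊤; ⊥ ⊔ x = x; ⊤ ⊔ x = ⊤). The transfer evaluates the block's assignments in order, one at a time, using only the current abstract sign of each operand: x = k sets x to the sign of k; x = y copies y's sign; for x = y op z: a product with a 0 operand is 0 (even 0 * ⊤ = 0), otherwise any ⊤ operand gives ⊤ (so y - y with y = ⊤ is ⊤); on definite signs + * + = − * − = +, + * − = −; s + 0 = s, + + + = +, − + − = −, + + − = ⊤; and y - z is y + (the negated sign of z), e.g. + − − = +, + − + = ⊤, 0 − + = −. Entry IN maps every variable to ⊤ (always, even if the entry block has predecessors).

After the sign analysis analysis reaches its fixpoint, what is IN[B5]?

Answer: {a: ⊤, b: ⊤, c: +, d: ⊤, e: ⊤, f: -}

Derivation:
Per-block solution:
  B0:  IN=(all ⊤)  OUT=(all ⊤)
  B1:  IN=(all ⊤)  OUT={c:+; rest ⊤}
  B2:  IN={c:+; rest ⊤}  OUT={c:+; rest ⊤}
  B3:  IN={c:+; rest ⊤}  OUT={c:+, f:-; rest ⊤}
  B4:  IN={c:+, f:-; rest ⊤}  OUT={c:+, f:-; rest ⊤}
  B5:  IN={c:+, f:-; rest ⊤}  OUT={a:0, c:+, f:-; rest ⊤}
  B6:  IN={a:0, c:+, f:-; rest ⊤}  OUT={a:0, c:+, f:-; rest ⊤}
  B7:  IN={a:0, c:+, f:-; rest ⊤}  OUT={a:0, c:+, f:-; rest ⊤}
  B8:  IN={a:0, c:+, f:-; rest ⊤}  OUT={c:+, f:-; rest ⊤}

Merge at B5: IN[B5] = OUT[B4] = {a: ⊤, b: ⊤, c: +, d: ⊤, e: ⊤, f: -}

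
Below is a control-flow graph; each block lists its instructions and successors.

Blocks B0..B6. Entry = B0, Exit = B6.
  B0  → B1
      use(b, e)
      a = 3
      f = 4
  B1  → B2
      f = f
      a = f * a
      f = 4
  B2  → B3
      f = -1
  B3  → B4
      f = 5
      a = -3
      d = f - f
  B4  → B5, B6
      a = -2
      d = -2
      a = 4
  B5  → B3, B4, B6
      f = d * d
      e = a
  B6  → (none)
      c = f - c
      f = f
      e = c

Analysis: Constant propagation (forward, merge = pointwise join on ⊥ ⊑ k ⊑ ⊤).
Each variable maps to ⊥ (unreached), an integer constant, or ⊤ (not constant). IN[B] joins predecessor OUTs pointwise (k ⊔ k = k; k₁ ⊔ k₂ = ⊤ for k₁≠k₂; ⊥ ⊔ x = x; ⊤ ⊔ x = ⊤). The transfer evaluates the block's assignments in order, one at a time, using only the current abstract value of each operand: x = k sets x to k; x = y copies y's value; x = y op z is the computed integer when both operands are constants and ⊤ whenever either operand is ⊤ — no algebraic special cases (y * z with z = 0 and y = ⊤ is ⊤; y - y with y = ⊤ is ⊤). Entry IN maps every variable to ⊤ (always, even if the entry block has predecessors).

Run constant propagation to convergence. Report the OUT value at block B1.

Per-block solution:
  B0: | IN=(all ⊤) | OUT={a:3, f:4; rest ⊤}
  B1: | IN={a:3, f:4; rest ⊤} | OUT={a:12, f:4; rest ⊤}
  B2: | IN={a:12, f:4; rest ⊤} | OUT={a:12, f:-1; rest ⊤}
  B3: | IN=(all ⊤) | OUT={a:-3, d:0, f:5; rest ⊤}
  B4: | IN=(all ⊤) | OUT={a:4, d:-2; rest ⊤}
  B5: | IN={a:4, d:-2; rest ⊤} | OUT={a:4, d:-2, e:4, f:4; rest ⊤}
  B6: | IN={a:4, d:-2; rest ⊤} | OUT={a:4, d:-2; rest ⊤}

Merge at B1: IN[B1] = OUT[B0] = {a: 3, b: ⊤, c: ⊤, d: ⊤, e: ⊤, f: 4}
Applying B1's transfer function to that IN value gives OUT[B1] (row B1 above).

Answer: {a: 12, b: ⊤, c: ⊤, d: ⊤, e: ⊤, f: 4}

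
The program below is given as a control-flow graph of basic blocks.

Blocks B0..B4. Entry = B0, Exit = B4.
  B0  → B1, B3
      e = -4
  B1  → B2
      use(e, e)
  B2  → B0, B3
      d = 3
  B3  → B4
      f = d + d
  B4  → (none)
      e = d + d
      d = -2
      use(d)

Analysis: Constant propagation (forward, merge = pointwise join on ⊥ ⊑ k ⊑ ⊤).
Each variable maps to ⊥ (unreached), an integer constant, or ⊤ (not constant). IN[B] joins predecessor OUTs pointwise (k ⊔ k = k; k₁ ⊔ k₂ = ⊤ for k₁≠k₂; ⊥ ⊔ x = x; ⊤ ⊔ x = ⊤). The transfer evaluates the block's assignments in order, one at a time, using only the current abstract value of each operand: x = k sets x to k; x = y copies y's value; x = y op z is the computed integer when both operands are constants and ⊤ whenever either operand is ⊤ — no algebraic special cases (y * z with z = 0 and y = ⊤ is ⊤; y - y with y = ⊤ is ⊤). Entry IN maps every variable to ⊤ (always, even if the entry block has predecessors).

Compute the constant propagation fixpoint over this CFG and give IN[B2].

Per-block solution:
  B0:   IN=(all ⊤)   OUT={e:-4; rest ⊤}
  B1:   IN={e:-4; rest ⊤}   OUT={e:-4; rest ⊤}
  B2:   IN={e:-4; rest ⊤}   OUT={d:3, e:-4; rest ⊤}
  B3:   IN={e:-4; rest ⊤}   OUT={e:-4; rest ⊤}
  B4:   IN={e:-4; rest ⊤}   OUT={d:-2; rest ⊤}

Merge at B2: IN[B2] = OUT[B1] = {a: ⊤, b: ⊤, c: ⊤, d: ⊤, e: -4, f: ⊤}

Answer: {a: ⊤, b: ⊤, c: ⊤, d: ⊤, e: -4, f: ⊤}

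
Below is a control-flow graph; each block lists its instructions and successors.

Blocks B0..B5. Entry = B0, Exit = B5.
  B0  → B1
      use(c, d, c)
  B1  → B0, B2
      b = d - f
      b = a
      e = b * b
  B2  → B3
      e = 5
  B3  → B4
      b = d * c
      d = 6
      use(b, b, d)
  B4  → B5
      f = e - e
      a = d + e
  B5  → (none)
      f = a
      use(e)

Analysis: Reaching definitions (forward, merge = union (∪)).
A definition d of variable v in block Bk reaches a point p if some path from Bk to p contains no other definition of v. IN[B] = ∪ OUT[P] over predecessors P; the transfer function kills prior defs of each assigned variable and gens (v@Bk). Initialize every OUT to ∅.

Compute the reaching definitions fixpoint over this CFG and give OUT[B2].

Answer: {b@B1, e@B2}

Working:
Fixpoint table:
  B0: | IN={b@B1, e@B1} | OUT={b@B1, e@B1}
  B1: | IN={b@B1, e@B1} | OUT={b@B1, e@B1}
  B2: | IN={b@B1, e@B1} | OUT={b@B1, e@B2}
  B3: | IN={b@B1, e@B2} | OUT={b@B3, d@B3, e@B2}
  B4: | IN={b@B3, d@B3, e@B2} | OUT={a@B4, b@B3, d@B3, e@B2, f@B4}
  B5: | IN={a@B4, b@B3, d@B3, e@B2, f@B4} | OUT={a@B4, b@B3, d@B3, e@B2, f@B5}

Merge at B2: IN[B2] = OUT[B1] = {b@B1, e@B1}
Applying B2's transfer function to that IN value gives OUT[B2] (row B2 above).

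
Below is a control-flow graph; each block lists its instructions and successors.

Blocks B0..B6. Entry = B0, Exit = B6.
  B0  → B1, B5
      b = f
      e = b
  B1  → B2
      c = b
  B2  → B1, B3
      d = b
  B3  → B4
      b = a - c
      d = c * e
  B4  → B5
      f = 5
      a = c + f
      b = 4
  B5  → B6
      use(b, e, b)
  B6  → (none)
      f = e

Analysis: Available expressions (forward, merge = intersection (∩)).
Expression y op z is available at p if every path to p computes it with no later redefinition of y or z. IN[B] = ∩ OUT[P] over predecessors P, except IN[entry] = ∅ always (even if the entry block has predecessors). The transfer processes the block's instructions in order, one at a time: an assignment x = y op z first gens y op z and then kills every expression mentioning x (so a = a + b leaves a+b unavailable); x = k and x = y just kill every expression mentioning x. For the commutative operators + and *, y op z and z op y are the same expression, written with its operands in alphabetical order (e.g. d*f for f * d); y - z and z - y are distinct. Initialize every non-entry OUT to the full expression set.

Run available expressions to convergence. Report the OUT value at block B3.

Answer: {a-c, c*e}

Trace:
Converged values:
  B0:  IN={}  OUT={}
  B1:  IN={}  OUT={}
  B2:  IN={}  OUT={}
  B3:  IN={}  OUT={a-c, c*e}
  B4:  IN={a-c, c*e}  OUT={c*e, c+f}
  B5:  IN={}  OUT={}
  B6:  IN={}  OUT={}

Merge at B3: IN[B3] = OUT[B2] = {}
Applying B3's transfer function to that IN value gives OUT[B3] (row B3 above).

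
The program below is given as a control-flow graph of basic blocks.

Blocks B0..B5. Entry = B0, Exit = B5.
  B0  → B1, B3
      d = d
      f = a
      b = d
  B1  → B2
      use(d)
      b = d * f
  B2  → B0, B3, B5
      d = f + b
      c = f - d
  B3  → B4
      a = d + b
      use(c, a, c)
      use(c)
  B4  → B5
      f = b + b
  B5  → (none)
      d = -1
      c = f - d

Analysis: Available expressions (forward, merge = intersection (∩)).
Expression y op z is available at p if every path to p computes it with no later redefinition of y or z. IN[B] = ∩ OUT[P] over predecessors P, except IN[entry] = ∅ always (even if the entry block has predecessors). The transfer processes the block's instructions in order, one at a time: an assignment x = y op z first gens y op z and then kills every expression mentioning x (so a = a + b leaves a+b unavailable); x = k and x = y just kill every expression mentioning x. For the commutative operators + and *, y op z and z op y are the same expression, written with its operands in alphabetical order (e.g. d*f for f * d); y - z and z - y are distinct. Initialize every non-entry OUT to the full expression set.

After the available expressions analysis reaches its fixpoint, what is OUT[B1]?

Fixpoint table:
  B0:   IN={}   OUT={}
  B1:   IN={}   OUT={d*f}
  B2:   IN={d*f}   OUT={b+f, f-d}
  B3:   IN={}   OUT={b+d}
  B4:   IN={b+d}   OUT={b+b, b+d}
  B5:   IN={}   OUT={f-d}

Merge at B1: IN[B1] = OUT[B0] = {}
Applying B1's transfer function to that IN value gives OUT[B1] (row B1 above).

Answer: {d*f}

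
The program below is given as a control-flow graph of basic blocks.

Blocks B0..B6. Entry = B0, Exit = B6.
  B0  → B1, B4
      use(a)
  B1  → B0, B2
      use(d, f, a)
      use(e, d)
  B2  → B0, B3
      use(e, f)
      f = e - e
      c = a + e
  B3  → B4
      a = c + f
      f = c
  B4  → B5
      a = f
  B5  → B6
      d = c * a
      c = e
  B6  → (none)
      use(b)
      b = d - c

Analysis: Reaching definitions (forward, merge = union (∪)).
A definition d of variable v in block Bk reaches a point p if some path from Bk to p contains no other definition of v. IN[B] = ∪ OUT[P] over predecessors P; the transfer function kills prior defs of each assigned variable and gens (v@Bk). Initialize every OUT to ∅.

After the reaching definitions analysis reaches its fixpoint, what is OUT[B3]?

Fixpoint table:
  B0:  IN={c@B2, f@B2}  OUT={c@B2, f@B2}
  B1:  IN={c@B2, f@B2}  OUT={c@B2, f@B2}
  B2:  IN={c@B2, f@B2}  OUT={c@B2, f@B2}
  B3:  IN={c@B2, f@B2}  OUT={a@B3, c@B2, f@B3}
  B4:  IN={a@B3, c@B2, f@B2, f@B3}  OUT={a@B4, c@B2, f@B2, f@B3}
  B5:  IN={a@B4, c@B2, f@B2, f@B3}  OUT={a@B4, c@B5, d@B5, f@B2, f@B3}
  B6:  IN={a@B4, c@B5, d@B5, f@B2, f@B3}  OUT={a@B4, b@B6, c@B5, d@B5, f@B2, f@B3}

Merge at B3: IN[B3] = OUT[B2] = {c@B2, f@B2}
Applying B3's transfer function to that IN value gives OUT[B3] (row B3 above).

Answer: {a@B3, c@B2, f@B3}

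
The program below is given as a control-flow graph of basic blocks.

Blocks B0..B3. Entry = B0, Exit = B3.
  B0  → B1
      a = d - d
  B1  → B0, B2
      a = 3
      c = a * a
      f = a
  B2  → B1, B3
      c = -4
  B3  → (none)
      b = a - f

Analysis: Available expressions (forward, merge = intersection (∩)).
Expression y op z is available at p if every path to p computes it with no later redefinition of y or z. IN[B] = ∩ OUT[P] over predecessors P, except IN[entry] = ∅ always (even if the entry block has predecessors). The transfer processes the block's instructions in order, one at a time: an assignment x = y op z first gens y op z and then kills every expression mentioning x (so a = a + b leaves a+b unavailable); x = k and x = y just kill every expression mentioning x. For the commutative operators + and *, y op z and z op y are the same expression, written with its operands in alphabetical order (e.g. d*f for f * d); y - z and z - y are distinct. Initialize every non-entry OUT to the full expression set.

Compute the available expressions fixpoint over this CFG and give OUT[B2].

Answer: {a*a, d-d}

Working:
Per-block solution:
  B0: | IN={} | OUT={d-d}
  B1: | IN={d-d} | OUT={a*a, d-d}
  B2: | IN={a*a, d-d} | OUT={a*a, d-d}
  B3: | IN={a*a, d-d} | OUT={a*a, a-f, d-d}

Merge at B2: IN[B2] = OUT[B1] = {a*a, d-d}
Applying B2's transfer function to that IN value gives OUT[B2] (row B2 above).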